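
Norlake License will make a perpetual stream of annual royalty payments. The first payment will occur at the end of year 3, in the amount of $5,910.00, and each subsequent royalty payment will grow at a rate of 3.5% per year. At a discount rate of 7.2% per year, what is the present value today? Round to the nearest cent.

$138994.04

Value at end of year 2: C₁ / (r − g) = $5,910.00 / (0.072 − 0.035) = $159,729.7297
Discount to today: PV = $159,729.7297 / (1 + 0.072)^2 = $159,729.7297 / 1.149184 = $138,994.04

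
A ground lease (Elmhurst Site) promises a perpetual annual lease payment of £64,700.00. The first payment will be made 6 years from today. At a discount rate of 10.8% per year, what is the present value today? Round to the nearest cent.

Value at end of year 5: C / r = £64,700.00 / 0.108 = £599,074.0741
Discount to today: PV = £599,074.0741 / (1 + 0.108)^5 = £599,074.0741 / 1.669932 = £358,741.59

£358741.59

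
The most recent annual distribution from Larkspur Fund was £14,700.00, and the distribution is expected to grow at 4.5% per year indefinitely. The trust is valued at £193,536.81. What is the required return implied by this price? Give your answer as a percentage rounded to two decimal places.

D₁ = £14,700.00 × 1.045 = £15,361.5000
P = D₁/(r − g) ⇒ r = D₁/P + g = £15,361.5000/£193,536.81 + 0.045 = 0.079372 + 0.045 = 0.124372

12.44%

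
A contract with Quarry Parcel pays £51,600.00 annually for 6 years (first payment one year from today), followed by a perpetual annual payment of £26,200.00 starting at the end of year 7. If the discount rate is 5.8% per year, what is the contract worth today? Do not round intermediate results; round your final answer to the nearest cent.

£577412.89

PV of 6-year annuity: £51,600.00 × [1 − (1+0.058)^−6] / 0.058 = 255336.19916
Perpetuity value at year 6: £26,200.00 / 0.058 = 451724.13793
PV of perpetuity: 451724.13793 / (1+0.058)^6 = 322076.68797
Total PV = 255336.19916 + 322076.68797 = 577412.88713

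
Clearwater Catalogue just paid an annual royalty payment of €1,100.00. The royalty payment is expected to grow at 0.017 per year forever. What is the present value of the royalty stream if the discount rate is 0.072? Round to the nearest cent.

€20340.00

D₁ = D₀ × (1 + g) = €1,100.00 × 1.017 = €1,118.7000
Growing perpetuity: P = D₁ / (r − g) = €1,118.7000 / (0.072 − 0.017) = €20,340.00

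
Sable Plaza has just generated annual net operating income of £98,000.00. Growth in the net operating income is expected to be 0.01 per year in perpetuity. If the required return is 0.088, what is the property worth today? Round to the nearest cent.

£1268974.36

D₁ = D₀ × (1 + g) = £98,000.00 × 1.01 = £98,980.0000
Growing perpetuity: P = D₁ / (r − g) = £98,980.0000 / (0.088 − 0.01) = £1,268,974.36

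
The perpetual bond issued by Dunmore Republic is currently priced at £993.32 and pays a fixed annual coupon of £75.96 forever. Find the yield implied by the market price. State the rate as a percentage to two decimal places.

7.65%

P = C/r ⇒ r = C/P = £75.96/£993.32 = 0.076471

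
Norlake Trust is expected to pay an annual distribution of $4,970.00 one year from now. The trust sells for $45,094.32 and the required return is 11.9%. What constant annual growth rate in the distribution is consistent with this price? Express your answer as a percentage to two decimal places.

0.88%

P = D₁/(r−g) ⇒ g = r − D₁/P = 0.119 − $4,970.00/$45,094.32 = 0.008787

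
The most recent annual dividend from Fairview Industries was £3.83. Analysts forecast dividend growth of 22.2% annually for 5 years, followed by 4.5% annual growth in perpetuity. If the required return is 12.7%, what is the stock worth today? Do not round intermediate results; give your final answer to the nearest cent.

D_1 = 4.68026
D_2 = 5.71928
D_3 = 6.98896
D_4 = 8.54051
D_5 = 10.43650
Terminal value at year 5: TV = D_5×(1+g_2)/(r−g_2) = 10.90614/0.082 = 133.00172
P_0 = D_1/(1+r)^1 + D_2/(1+r)^2 + D_3/(1+r)^3 + D_4/(1+r)^4 + D_5/(1+r)^5 + TV/(1+r)^5
    = 4.15285 + 4.50291 + 4.88248 + 5.29405 + 5.74031 + 73.15393 = 97.72653

£97.73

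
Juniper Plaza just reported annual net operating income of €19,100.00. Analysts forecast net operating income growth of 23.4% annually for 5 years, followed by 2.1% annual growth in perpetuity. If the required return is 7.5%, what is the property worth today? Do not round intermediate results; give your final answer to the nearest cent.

D_1 = 23569.40000
D_2 = 29084.63960
D_3 = 35890.44527
D_4 = 44288.80946
D_5 = 54652.39087
Terminal value at year 5: TV = D_5×(1+g_2)/(r−g_2) = 55800.09108/0.054 = 1033335.02001
P_0 = D_1/(1+r)^1 + D_2/(1+r)^2 + D_3/(1+r)^3 + D_4/(1+r)^4 + D_5/(1+r)^5 + TV/(1+r)^5
    = 21925.02326 + 25167.88716 + 28890.39326 + 33163.48399 + 38068.59464 + 719778.42830 = 866993.81060

€866993.81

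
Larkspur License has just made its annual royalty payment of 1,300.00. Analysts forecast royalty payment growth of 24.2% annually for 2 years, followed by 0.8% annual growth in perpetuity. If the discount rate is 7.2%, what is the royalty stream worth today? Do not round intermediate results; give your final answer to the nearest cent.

D_1 = 1614.60000
D_2 = 2005.33320
Terminal value at year 2: TV = D_2×(1+g_2)/(r−g_2) = 2021.37587/0.064 = 31583.99790
P_0 = D_1/(1+r)^1 + D_2/(1+r)^2 + TV/(1+r)^2
    = 1506.15672 + 1745.00620 + 27483.84758 = 30735.01049

30735.01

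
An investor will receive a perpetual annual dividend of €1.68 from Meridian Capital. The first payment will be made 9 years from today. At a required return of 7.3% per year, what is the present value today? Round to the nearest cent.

€13.10

Value at end of year 8: C / r = €1.68 / 0.073 = €23.0137
Discount to today: PV = €23.0137 / (1 + 0.073)^8 = €23.0137 / 1.757105 = €13.10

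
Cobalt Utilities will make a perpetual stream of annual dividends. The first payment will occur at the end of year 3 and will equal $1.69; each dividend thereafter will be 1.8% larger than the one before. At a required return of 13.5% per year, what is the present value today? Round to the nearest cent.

$11.21

Value at end of year 2: C₁ / (r − g) = $1.69 / (0.135 − 0.018) = $14.4444
Discount to today: PV = $14.4444 / (1 + 0.135)^2 = $14.4444 / 1.288225 = $11.21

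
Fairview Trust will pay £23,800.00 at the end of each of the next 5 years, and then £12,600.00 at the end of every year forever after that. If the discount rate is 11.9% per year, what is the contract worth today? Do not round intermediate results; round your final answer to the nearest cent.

PV of 5-year annuity: £23,800.00 × [1 − (1+0.119)^−5] / 0.119 = 86006.63786
Perpetuity value at year 5: £12,600.00 / 0.119 = 105882.35294
PV of perpetuity: 105882.35294 / (1+0.119)^5 = 60349.42702
Total PV = 86006.63786 + 60349.42702 = 146356.06487

£146356.06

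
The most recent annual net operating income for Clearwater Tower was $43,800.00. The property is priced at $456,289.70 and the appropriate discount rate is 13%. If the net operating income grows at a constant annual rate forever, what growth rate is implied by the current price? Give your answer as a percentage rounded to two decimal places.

P = D₀(1+g)/(r−g) ⇒ P(r−g) = D₀(1+g) ⇒ g(P+D₀) = P·r − D₀
g = (P·r − D₀)/(P + D₀) = ($456,289.70×0.13 − $43,800.00) / ($456,289.70 + $43,800.00) = 0.031030

3.10%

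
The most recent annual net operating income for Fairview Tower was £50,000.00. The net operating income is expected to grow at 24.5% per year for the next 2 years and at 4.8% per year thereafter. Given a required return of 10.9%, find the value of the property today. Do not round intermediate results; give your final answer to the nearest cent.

D_1 = 62250.00000
D_2 = 77501.25000
Terminal value at year 2: TV = D_2×(1+g_2)/(r−g_2) = 81221.31000/0.061 = 1331496.88525
P_0 = D_1/(1+r)^1 + D_2/(1+r)^2 + TV/(1+r)^2
    = 56131.65014 + 63015.24294 + 1082622.53441 = 1201769.42749

£1201769.43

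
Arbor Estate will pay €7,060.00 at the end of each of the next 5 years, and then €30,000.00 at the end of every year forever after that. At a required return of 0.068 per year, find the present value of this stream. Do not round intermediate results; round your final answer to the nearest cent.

PV of 5-year annuity: €7,060.00 × [1 − (1+0.068)^−5] / 0.068 = 29103.07147
Perpetuity value at year 5: €30,000.00 / 0.068 = 441176.47059
PV of perpetuity: 441176.47059 / (1+0.068)^5 = 317509.02806
Total PV = 29103.07147 + 317509.02806 = 346612.09954

€346612.10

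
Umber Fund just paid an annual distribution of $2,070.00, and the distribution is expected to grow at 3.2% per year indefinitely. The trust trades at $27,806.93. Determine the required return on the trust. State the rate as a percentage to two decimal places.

10.88%

D₁ = $2,070.00 × 1.032 = $2,136.2400
P = D₁/(r − g) ⇒ r = D₁/P + g = $2,136.2400/$27,806.93 + 0.032 = 0.076824 + 0.032 = 0.108824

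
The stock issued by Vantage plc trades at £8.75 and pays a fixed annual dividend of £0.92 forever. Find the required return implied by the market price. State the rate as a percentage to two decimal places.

10.51%

P = C/r ⇒ r = C/P = £0.92/£8.75 = 0.105143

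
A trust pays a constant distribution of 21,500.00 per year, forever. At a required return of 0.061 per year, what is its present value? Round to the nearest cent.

Level perpetuity: PV = C / r = 21,500.00 / 0.061 = 352,459.02

352459.02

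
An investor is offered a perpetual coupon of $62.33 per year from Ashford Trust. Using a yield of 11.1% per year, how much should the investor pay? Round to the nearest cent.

$561.53

Level perpetuity: PV = C / r = $62.33 / 0.111 = $561.53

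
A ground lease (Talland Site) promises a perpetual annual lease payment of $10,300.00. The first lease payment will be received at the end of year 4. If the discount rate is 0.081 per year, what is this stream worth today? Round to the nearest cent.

$100664.22

Value at end of year 3: C / r = $10,300.00 / 0.081 = $127,160.4938
Discount to today: PV = $127,160.4938 / (1 + 0.081)^3 = $127,160.4938 / 1.263214 = $100,664.22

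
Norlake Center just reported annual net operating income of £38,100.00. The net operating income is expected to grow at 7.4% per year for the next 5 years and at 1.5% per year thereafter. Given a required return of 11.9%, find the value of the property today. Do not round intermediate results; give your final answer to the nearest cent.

D_1 = 40919.40000
D_2 = 43947.43560
D_3 = 47199.54583
D_4 = 50692.31223
D_5 = 54443.54333
Terminal value at year 5: TV = D_5×(1+g_2)/(r−g_2) = 55260.19648/0.104 = 531348.04309
P_0 = D_1/(1+r)^1 + D_2/(1+r)^2 + D_3/(1+r)^3 + D_4/(1+r)^4 + D_5/(1+r)^5 + TV/(1+r)^5
    = 36567.82842 + 35097.27232 + 33685.85386 + 32331.19486 + 31031.01276 + 302850.74950 = 471563.91171

£471563.91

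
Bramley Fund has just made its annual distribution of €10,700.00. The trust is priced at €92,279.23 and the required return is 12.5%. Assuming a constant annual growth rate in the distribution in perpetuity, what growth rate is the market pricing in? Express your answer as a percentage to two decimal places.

0.81%

P = D₀(1+g)/(r−g) ⇒ P(r−g) = D₀(1+g) ⇒ g(P+D₀) = P·r − D₀
g = (P·r − D₀)/(P + D₀) = (€92,279.23×0.125 − €10,700.00) / (€92,279.23 + €10,700.00) = 0.008107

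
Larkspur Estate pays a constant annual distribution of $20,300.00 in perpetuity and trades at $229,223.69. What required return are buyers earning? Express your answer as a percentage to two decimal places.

P = C/r ⇒ r = C/P = $20,300.00/$229,223.69 = 0.088560

8.86%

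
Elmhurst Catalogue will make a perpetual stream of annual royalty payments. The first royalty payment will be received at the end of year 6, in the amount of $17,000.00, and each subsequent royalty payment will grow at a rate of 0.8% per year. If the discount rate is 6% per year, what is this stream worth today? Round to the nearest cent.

Value at end of year 5: C₁ / (r − g) = $17,000.00 / (0.06 − 0.008) = $326,923.0769
Discount to today: PV = $326,923.0769 / (1 + 0.06)^5 = $326,923.0769 / 1.338226 = $244,295.94

$244295.94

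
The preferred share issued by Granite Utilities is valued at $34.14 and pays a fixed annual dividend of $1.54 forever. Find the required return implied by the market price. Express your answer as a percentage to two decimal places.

4.51%

P = C/r ⇒ r = C/P = $1.54/$34.14 = 0.045108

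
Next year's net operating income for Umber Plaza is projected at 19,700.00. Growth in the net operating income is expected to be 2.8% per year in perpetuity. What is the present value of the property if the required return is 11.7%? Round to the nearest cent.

Growing perpetuity: P = D₁ / (r − g) = 19,700.0000 / (0.117 − 0.028) = 221,348.31

221348.31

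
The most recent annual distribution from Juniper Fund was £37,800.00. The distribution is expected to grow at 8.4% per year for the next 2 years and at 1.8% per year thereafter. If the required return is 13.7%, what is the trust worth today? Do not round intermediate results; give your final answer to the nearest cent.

D_1 = 40975.20000
D_2 = 44417.11680
Terminal value at year 2: TV = D_2×(1+g_2)/(r−g_2) = 45216.62490/0.119 = 379971.63784
P_0 = D_1/(1+r)^1 + D_2/(1+r)^2 + TV/(1+r)^2
    = 36037.99472 + 34358.12338 + 293920.75292 = 364316.87102

£364316.87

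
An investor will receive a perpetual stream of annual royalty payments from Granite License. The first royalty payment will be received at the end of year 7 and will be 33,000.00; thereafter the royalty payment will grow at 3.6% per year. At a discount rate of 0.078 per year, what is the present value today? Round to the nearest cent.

500670.59

Value at end of year 6: C₁ / (r − g) = 33,000.00 / (0.078 − 0.036) = 785,714.2857
Discount to today: PV = 785,714.2857 / (1 + 0.078)^6 = 785,714.2857 / 1.569324 = 500,670.59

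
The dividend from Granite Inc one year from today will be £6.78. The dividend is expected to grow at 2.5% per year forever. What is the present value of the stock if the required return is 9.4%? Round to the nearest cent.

Growing perpetuity: P = D₁ / (r − g) = £6.7800 / (0.094 − 0.025) = £98.26

£98.26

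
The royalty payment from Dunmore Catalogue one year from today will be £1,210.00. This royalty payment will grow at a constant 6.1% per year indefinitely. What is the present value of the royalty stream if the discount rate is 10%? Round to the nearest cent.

£31025.64

Growing perpetuity: P = D₁ / (r − g) = £1,210.0000 / (0.1 − 0.061) = £31,025.64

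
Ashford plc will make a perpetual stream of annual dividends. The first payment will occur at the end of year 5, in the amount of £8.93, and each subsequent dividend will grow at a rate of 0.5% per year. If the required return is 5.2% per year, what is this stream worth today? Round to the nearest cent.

Value at end of year 4: C₁ / (r − g) = £8.93 / (0.052 − 0.005) = £190.0000
Discount to today: PV = £190.0000 / (1 + 0.052)^4 = £190.0000 / 1.224794 = £155.13

£155.13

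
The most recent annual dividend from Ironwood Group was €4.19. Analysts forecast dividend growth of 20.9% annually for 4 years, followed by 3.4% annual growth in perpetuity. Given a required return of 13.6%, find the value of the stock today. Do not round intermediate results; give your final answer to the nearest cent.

€74.12

D_1 = 5.06571
D_2 = 6.12444
D_3 = 7.40445
D_4 = 8.95198
Terminal value at year 4: TV = D_4×(1+g_2)/(r−g_2) = 9.25635/0.102 = 90.74853
P_0 = D_1/(1+r)^1 + D_2/(1+r)^2 + D_3/(1+r)^3 + D_4/(1+r)^4 + TV/(1+r)^4
    = 4.45925 + 4.74581 + 5.05077 + 5.37534 + 54.49119 = 74.12236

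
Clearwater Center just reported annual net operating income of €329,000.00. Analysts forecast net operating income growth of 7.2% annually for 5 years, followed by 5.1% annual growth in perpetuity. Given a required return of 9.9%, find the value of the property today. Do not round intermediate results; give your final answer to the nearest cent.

€7888912.56

D_1 = 352688.00000
D_2 = 378081.53600
D_3 = 405303.40659
D_4 = 434485.25187
D_5 = 465768.19000
Terminal value at year 5: TV = D_5×(1+g_2)/(r−g_2) = 489522.36769/0.048 = 10198382.66023
P_0 = D_1/(1+r)^1 + D_2/(1+r)^2 + D_3/(1+r)^3 + D_4/(1+r)^4 + D_5/(1+r)^5 + TV/(1+r)^5
    = 320917.19745 + 313032.97149 + 305342.44353 + 297840.85483 + 290523.56359 + 6361255.52772 = 7888912.55861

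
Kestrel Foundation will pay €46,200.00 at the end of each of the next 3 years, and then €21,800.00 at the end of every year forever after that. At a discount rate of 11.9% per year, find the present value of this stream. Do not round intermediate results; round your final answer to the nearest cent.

€241898.81

PV of 3-year annuity: €46,200.00 × [1 − (1+0.119)^−3] / 0.119 = 111155.56488
Perpetuity value at year 3: €21,800.00 / 0.119 = 183193.27731
PV of perpetuity: 183193.27731 / (1+0.119)^3 = 130743.24886
Total PV = 111155.56488 + 130743.24886 = 241898.81374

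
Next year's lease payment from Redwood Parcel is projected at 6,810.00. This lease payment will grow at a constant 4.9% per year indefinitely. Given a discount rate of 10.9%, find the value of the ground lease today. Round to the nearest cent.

Growing perpetuity: P = D₁ / (r − g) = 6,810.0000 / (0.109 − 0.049) = 113,500.00

113500.00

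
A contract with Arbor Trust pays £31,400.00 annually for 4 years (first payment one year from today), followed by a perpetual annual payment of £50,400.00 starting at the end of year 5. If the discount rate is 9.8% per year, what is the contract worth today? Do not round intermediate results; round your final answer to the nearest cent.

£453796.59

PV of 4-year annuity: £31,400.00 × [1 − (1+0.098)^−4] / 0.098 = 99966.22959
Perpetuity value at year 4: £50,400.00 / 0.098 = 514285.71429
PV of perpetuity: 514285.71429 / (1+0.098)^4 = 353830.36488
Total PV = 99966.22959 + 353830.36488 = 453796.59447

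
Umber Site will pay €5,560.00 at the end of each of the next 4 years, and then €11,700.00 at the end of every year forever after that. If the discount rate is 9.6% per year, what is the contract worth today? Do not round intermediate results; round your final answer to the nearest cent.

€102242.30

PV of 4-year annuity: €5,560.00 × [1 − (1+0.096)^−4] / 0.096 = 17778.14787
Perpetuity value at year 4: €11,700.00 / 0.096 = 121875.00000
PV of perpetuity: 121875.00000 / (1+0.096)^4 = 84464.14926
Total PV = 17778.14787 + 84464.14926 = 102242.29713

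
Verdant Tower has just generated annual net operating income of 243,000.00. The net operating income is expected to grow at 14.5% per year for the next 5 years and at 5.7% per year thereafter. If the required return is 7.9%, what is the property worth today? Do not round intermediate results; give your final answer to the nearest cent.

17167089.14

D_1 = 278235.00000
D_2 = 318579.07500
D_3 = 364773.04088
D_4 = 417665.13180
D_5 = 478226.57591
Terminal value at year 5: TV = D_5×(1+g_2)/(r−g_2) = 505485.49074/0.022 = 22976613.21546
P_0 = D_1/(1+r)^1 + D_2/(1+r)^2 + D_3/(1+r)^3 + D_4/(1+r)^4 + D_5/(1+r)^5 + TV/(1+r)^5
    = 257863.76274 + 273636.70838 + 290374.44958 + 308136.00071 + 326983.98592 + 15710094.23285 = 17167089.14019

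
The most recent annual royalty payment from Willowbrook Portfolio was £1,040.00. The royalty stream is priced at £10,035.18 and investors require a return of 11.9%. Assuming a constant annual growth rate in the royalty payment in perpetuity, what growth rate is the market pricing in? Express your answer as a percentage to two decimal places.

P = D₀(1+g)/(r−g) ⇒ P(r−g) = D₀(1+g) ⇒ g(P+D₀) = P·r − D₀
g = (P·r − D₀)/(P + D₀) = (£10,035.18×0.119 − £1,040.00) / (£10,035.18 + £1,040.00) = 0.013922

1.39%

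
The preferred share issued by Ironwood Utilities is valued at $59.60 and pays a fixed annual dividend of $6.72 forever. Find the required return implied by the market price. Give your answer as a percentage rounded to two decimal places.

11.28%

P = C/r ⇒ r = C/P = $6.72/$59.60 = 0.112752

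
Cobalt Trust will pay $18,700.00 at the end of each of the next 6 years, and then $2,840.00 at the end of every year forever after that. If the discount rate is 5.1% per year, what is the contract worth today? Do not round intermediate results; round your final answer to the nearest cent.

$135929.95

PV of 6-year annuity: $18,700.00 × [1 − (1+0.051)^−6] / 0.051 = 94612.65504
Perpetuity value at year 6: $2,840.00 / 0.051 = 55686.27451
PV of perpetuity: 55686.27451 / (1+0.051)^6 = 41317.29374
Total PV = 94612.65504 + 41317.29374 = 135929.94878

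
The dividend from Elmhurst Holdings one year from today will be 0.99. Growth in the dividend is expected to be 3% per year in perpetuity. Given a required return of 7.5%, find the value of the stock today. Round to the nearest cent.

Growing perpetuity: P = D₁ / (r − g) = 0.9900 / (0.075 − 0.03) = 22.00

22.00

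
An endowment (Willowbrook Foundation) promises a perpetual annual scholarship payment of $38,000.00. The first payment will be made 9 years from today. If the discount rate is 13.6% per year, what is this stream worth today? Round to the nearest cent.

Value at end of year 8: C / r = $38,000.00 / 0.136 = $279,411.7647
Discount to today: PV = $279,411.7647 / (1 + 0.136)^8 = $279,411.7647 / 2.773490 = $100,743.73

$100743.73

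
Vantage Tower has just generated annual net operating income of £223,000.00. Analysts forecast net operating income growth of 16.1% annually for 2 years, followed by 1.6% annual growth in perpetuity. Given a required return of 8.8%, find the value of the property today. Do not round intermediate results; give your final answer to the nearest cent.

£4075104.66

D_1 = 258903.00000
D_2 = 300586.38300
Terminal value at year 2: TV = D_2×(1+g_2)/(r−g_2) = 305395.76513/0.072 = 4241607.84900
P_0 = D_1/(1+r)^1 + D_2/(1+r)^2 + TV/(1+r)^2
    = 237962.31618 + 253928.53776 + 3583213.81059 = 4075104.66452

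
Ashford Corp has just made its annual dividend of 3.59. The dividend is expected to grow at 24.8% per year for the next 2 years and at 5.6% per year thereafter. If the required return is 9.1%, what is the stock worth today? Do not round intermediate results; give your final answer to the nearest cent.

D_1 = 4.48032
D_2 = 5.59144
Terminal value at year 2: TV = D_2×(1+g_2)/(r−g_2) = 5.90456/0.035 = 168.70171
P_0 = D_1/(1+r)^1 + D_2/(1+r)^2 + TV/(1+r)^2
    = 4.10662 + 4.69758 + 141.73268 = 150.53687

150.54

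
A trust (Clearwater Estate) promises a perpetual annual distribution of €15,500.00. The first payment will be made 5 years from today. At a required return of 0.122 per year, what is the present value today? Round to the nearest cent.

Value at end of year 4: C / r = €15,500.00 / 0.122 = €127,049.1803
Discount to today: PV = €127,049.1803 / (1 + 0.122)^4 = €127,049.1803 / 1.584789 = €80,167.89

€80167.89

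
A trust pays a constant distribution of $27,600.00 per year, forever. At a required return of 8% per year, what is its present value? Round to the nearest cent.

Level perpetuity: PV = C / r = $27,600.00 / 0.08 = $345,000.00

$345000.00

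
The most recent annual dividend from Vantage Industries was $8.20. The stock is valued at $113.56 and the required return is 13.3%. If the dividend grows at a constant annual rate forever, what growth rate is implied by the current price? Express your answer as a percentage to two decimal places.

5.67%

P = D₀(1+g)/(r−g) ⇒ P(r−g) = D₀(1+g) ⇒ g(P+D₀) = P·r − D₀
g = (P·r − D₀)/(P + D₀) = ($113.56×0.133 − $8.20) / ($113.56 + $8.20) = 0.056697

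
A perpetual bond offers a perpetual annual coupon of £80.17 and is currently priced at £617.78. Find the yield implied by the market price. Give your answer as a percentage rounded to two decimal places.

12.98%

P = C/r ⇒ r = C/P = £80.17/£617.78 = 0.129771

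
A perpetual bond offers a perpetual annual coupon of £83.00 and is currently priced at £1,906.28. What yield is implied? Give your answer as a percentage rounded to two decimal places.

4.35%

P = C/r ⇒ r = C/P = £83.00/£1,906.28 = 0.043540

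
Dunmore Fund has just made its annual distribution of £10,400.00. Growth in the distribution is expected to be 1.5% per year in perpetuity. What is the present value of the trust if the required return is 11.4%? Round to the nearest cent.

D₁ = D₀ × (1 + g) = £10,400.00 × 1.015 = £10,556.0000
Growing perpetuity: P = D₁ / (r − g) = £10,556.0000 / (0.114 − 0.015) = £106,626.26

£106626.26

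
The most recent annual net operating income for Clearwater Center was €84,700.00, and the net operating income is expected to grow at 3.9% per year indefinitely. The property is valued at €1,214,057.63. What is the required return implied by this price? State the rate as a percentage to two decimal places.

D₁ = €84,700.00 × 1.039 = €88,003.3000
P = D₁/(r − g) ⇒ r = D₁/P + g = €88,003.3000/€1,214,057.63 + 0.039 = 0.072487 + 0.039 = 0.111487

11.15%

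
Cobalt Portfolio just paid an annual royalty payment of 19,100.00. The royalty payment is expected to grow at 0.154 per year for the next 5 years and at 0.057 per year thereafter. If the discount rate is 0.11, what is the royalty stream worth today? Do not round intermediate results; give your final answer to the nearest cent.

D_1 = 22041.40000
D_2 = 25435.77560
D_3 = 29352.88504
D_4 = 33873.22934
D_5 = 39089.70666
Terminal value at year 5: TV = D_5×(1+g_2)/(r−g_2) = 41317.81994/0.053 = 779581.50824
P_0 = D_1/(1+r)^1 + D_2/(1+r)^2 + D_3/(1+r)^3 + D_4/(1+r)^4 + D_5/(1+r)^5 + TV/(1+r)^5
    = 19857.11712 + 20644.24608 + 21462.57656 + 22313.34536 + 23197.83833 + 462643.68139 = 570118.80484

570118.80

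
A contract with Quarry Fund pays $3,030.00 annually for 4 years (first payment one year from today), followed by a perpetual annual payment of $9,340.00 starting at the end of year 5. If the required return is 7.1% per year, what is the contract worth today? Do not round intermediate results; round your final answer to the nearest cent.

PV of 4-year annuity: $3,030.00 × [1 − (1+0.071)^−4] / 0.071 = 10240.12320
Perpetuity value at year 4: $9,340.00 / 0.071 = 131549.29577
PV of perpetuity: 131549.29577 / (1+0.071)^4 = 99984.03151
Total PV = 10240.12320 + 99984.03151 = 110224.15471

$110224.15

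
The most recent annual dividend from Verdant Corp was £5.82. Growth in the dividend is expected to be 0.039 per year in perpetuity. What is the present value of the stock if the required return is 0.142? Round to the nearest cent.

£58.71

D₁ = D₀ × (1 + g) = £5.82 × 1.039 = £6.0470
Growing perpetuity: P = D₁ / (r − g) = £6.0470 / (0.142 − 0.039) = £58.71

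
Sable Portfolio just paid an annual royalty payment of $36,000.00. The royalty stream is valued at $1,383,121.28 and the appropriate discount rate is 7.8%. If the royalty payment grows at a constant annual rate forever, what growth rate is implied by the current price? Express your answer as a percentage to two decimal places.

P = D₀(1+g)/(r−g) ⇒ P(r−g) = D₀(1+g) ⇒ g(P+D₀) = P·r − D₀
g = (P·r − D₀)/(P + D₀) = ($1,383,121.28×0.078 − $36,000.00) / ($1,383,121.28 + $36,000.00) = 0.050654

5.07%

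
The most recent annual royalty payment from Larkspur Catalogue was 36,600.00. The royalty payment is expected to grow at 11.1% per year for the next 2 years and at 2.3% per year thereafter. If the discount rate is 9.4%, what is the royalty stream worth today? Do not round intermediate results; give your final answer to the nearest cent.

D_1 = 40662.60000
D_2 = 45176.14860
Terminal value at year 2: TV = D_2×(1+g_2)/(r−g_2) = 46215.20002/0.071 = 650918.31011
P_0 = D_1/(1+r)^1 + D_2/(1+r)^2 + TV/(1+r)^2
    = 37168.73857 + 37746.31495 + 543865.91823 = 618780.97175

618780.97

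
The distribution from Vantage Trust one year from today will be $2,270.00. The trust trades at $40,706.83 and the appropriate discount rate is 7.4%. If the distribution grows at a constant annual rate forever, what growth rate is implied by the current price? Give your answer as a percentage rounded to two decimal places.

1.82%

P = D₁/(r−g) ⇒ g = r − D₁/P = 0.074 − $2,270.00/$40,706.83 = 0.018235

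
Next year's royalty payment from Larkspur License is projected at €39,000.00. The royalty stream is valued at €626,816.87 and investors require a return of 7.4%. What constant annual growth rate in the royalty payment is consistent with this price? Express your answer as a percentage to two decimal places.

1.18%

P = D₁/(r−g) ⇒ g = r − D₁/P = 0.074 − €39,000.00/€626,816.87 = 0.011781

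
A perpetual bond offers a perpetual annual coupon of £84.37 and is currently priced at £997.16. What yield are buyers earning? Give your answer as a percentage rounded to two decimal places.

P = C/r ⇒ r = C/P = £84.37/£997.16 = 0.084610

8.46%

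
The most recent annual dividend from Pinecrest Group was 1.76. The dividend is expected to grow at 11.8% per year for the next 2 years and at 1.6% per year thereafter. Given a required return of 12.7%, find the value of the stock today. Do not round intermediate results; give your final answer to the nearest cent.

19.33

D_1 = 1.96768
D_2 = 2.19987
Terminal value at year 2: TV = D_2×(1+g_2)/(r−g_2) = 2.23506/0.111 = 20.13571
P_0 = D_1/(1+r)^1 + D_2/(1+r)^2 + TV/(1+r)^2
    = 1.74594 + 1.73200 + 15.85328 = 19.33123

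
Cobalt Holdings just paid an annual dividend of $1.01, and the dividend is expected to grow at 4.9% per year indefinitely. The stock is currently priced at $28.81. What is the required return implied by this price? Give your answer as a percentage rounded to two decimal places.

D₁ = $1.01 × 1.049 = $1.0595
P = D₁/(r − g) ⇒ r = D₁/P + g = $1.0595/$28.81 + 0.049 = 0.036775 + 0.049 = 0.085775

8.58%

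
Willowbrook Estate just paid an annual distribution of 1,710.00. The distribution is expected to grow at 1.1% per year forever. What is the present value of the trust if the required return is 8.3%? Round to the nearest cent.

24011.25

D₁ = D₀ × (1 + g) = 1,710.00 × 1.011 = 1,728.8100
Growing perpetuity: P = D₁ / (r − g) = 1,728.8100 / (0.083 − 0.011) = 24,011.25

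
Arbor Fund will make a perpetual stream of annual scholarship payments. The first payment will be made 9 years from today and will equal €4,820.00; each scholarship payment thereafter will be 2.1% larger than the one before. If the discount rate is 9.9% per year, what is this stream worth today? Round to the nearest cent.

Value at end of year 8: C₁ / (r − g) = €4,820.00 / (0.099 − 0.021) = €61,794.8718
Discount to today: PV = €61,794.8718 / (1 + 0.099)^8 = €61,794.8718 / 2.128049 = €29,038.28

€29038.28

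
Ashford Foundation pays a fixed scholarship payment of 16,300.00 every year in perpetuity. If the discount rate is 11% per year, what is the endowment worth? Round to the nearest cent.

148181.82

Level perpetuity: PV = C / r = 16,300.00 / 0.11 = 148,181.82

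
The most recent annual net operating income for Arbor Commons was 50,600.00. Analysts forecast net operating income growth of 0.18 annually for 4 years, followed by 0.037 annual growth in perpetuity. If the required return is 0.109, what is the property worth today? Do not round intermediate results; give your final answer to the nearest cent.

D_1 = 59708.00000
D_2 = 70455.44000
D_3 = 83137.41920
D_4 = 98102.15466
Terminal value at year 4: TV = D_4×(1+g_2)/(r−g_2) = 101731.93438/0.072 = 1412943.53303
P_0 = D_1/(1+r)^1 + D_2/(1+r)^2 + D_3/(1+r)^3 + D_4/(1+r)^4 + TV/(1+r)^4
    = 53839.49504 + 57286.38787 + 60953.95644 + 64856.32876 + 934111.29060 = 1171047.45870

1171047.46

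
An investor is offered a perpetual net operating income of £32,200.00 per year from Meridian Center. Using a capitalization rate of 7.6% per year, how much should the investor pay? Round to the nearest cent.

Level perpetuity: PV = C / r = £32,200.00 / 0.076 = £423,684.21

£423684.21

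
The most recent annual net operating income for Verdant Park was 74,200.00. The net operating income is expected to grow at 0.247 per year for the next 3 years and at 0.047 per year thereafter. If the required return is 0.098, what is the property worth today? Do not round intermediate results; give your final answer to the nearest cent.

D_1 = 92527.40000
D_2 = 115381.66780
D_3 = 143880.93975
Terminal value at year 3: TV = D_3×(1+g_2)/(r−g_2) = 150643.34391/0.051 = 2953791.05715
P_0 = D_1/(1+r)^1 + D_2/(1+r)^2 + D_3/(1+r)^3 + TV/(1+r)^3
    = 84269.03461 + 95704.45005 + 108691.66595 + 2231375.96570 = 2520041.11631

2520041.12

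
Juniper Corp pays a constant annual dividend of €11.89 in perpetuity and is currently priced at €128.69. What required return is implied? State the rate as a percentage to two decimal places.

P = C/r ⇒ r = C/P = €11.89/€128.69 = 0.092393

9.24%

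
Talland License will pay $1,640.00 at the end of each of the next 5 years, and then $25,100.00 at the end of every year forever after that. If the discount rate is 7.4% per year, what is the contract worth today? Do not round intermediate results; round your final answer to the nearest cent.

PV of 5-year annuity: $1,640.00 × [1 − (1+0.074)^−5] / 0.074 = 6652.91484
Perpetuity value at year 5: $25,100.00 / 0.074 = 339189.18919
PV of perpetuity: 339189.18919 / (1+0.074)^5 = 237367.13883
Total PV = 6652.91484 + 237367.13883 = 244020.05367

$244020.05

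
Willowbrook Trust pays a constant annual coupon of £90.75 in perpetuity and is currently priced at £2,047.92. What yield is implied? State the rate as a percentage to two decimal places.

4.43%

P = C/r ⇒ r = C/P = £90.75/£2,047.92 = 0.044313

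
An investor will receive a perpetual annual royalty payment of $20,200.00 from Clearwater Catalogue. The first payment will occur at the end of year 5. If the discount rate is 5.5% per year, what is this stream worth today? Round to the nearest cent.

$296468.69

Value at end of year 4: C / r = $20,200.00 / 0.055 = $367,272.7273
Discount to today: PV = $367,272.7273 / (1 + 0.055)^4 = $367,272.7273 / 1.238825 = $296,468.69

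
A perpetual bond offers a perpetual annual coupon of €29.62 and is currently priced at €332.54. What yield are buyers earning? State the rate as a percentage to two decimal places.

P = C/r ⇒ r = C/P = €29.62/€332.54 = 0.089072

8.91%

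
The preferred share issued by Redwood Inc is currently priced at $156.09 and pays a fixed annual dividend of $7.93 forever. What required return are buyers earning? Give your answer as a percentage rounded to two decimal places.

P = C/r ⇒ r = C/P = $7.93/$156.09 = 0.050804

5.08%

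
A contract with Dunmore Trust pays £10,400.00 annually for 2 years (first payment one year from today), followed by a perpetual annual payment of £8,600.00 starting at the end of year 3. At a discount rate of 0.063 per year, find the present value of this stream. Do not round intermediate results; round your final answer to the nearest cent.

£139794.22

PV of 2-year annuity: £10,400.00 × [1 − (1+0.063)^−2] / 0.063 = 18987.42355
Perpetuity value at year 2: £8,600.00 / 0.063 = 136507.93651
PV of perpetuity: 136507.93651 / (1+0.063)^2 = 120806.79780
Total PV = 18987.42355 + 120806.79780 = 139794.22135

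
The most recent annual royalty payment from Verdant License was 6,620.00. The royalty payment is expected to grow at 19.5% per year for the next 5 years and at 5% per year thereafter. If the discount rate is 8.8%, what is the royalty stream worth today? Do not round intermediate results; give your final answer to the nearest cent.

D_1 = 7910.90000
D_2 = 9453.52550
D_3 = 11296.96297
D_4 = 13499.87075
D_5 = 16132.34555
Terminal value at year 5: TV = D_5×(1+g_2)/(r−g_2) = 16938.96283/0.038 = 445762.17964
P_0 = D_1/(1+r)^1 + D_2/(1+r)^2 + D_3/(1+r)^3 + D_4/(1+r)^4 + D_5/(1+r)^5 + TV/(1+r)^5
    = 7271.04779 + 7986.12327 + 8771.52326 + 9634.16387 + 10581.64138 + 292387.45931 = 336631.95888

336631.96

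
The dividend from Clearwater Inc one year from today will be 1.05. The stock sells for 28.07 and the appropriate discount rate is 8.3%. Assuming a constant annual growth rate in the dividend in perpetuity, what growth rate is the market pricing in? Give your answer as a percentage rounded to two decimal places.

4.56%

P = D₁/(r−g) ⇒ g = r − D₁/P = 0.083 − 1.05/28.07 = 0.045594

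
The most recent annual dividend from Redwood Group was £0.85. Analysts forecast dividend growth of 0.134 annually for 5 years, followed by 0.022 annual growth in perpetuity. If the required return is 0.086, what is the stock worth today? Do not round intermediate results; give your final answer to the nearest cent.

D_1 = 0.96390
D_2 = 1.09306
D_3 = 1.23953
D_4 = 1.40563
D_5 = 1.59398
Terminal value at year 5: TV = D_5×(1+g_2)/(r−g_2) = 1.62905/0.064 = 25.45395
P_0 = D_1/(1+r)^1 + D_2/(1+r)^2 + D_3/(1+r)^3 + D_4/(1+r)^4 + D_5/(1+r)^5 + TV/(1+r)^5
    = 0.88757 + 0.92680 + 0.96776 + 1.01054 + 1.05520 + 16.85024 = 21.69810

£21.70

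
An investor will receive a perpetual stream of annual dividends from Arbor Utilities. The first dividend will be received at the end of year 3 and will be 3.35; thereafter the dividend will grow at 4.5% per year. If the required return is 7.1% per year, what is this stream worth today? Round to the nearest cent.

112.33

Value at end of year 2: C₁ / (r − g) = 3.35 / (0.071 − 0.045) = 128.8462
Discount to today: PV = 128.8462 / (1 + 0.071)^2 = 128.8462 / 1.147041 = 112.33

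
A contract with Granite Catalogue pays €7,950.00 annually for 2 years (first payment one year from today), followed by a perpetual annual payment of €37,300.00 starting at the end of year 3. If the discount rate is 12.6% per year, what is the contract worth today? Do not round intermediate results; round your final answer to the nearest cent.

€246817.08

PV of 2-year annuity: €7,950.00 × [1 − (1+0.126)^−2] / 0.126 = 13330.72004
Perpetuity value at year 2: €37,300.00 / 0.126 = 296031.74603
PV of perpetuity: 296031.74603 / (1+0.126)^2 = 233486.35516
Total PV = 13330.72004 + 233486.35516 = 246817.07520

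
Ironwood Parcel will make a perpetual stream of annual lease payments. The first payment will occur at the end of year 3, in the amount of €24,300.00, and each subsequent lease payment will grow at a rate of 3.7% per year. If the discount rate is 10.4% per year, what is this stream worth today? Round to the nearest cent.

Value at end of year 2: C₁ / (r − g) = €24,300.00 / (0.104 − 0.037) = €362,686.5672
Discount to today: PV = €362,686.5672 / (1 + 0.104)^2 = €362,686.5672 / 1.218816 = €297,572.86

€297572.86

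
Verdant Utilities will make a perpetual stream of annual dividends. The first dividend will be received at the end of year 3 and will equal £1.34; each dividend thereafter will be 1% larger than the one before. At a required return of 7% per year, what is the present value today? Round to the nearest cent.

£19.51

Value at end of year 2: C₁ / (r − g) = £1.34 / (0.07 − 0.01) = £22.3333
Discount to today: PV = £22.3333 / (1 + 0.07)^2 = £22.3333 / 1.144900 = £19.51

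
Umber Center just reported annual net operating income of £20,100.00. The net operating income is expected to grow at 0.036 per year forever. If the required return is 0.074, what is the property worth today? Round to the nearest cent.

D₁ = D₀ × (1 + g) = £20,100.00 × 1.036 = £20,823.6000
Growing perpetuity: P = D₁ / (r − g) = £20,823.6000 / (0.074 − 0.036) = £547,989.47

£547989.47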